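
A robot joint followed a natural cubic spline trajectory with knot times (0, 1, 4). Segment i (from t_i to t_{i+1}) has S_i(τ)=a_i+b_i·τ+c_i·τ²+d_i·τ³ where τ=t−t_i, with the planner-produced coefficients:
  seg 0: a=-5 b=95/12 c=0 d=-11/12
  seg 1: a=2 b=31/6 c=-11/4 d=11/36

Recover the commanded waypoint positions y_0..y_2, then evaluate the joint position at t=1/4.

y_0=-5 y_1=2 y_2=1
S(1/4) = -777/256

y_0 = S_0(0) = a_0 = -5
y_1 = S_1(0) = a_1 = 2
y_2 = S_1(3) = 1
t_q=1/4 is in segment 0 (τ=1/4); S_0(τ)=-777/256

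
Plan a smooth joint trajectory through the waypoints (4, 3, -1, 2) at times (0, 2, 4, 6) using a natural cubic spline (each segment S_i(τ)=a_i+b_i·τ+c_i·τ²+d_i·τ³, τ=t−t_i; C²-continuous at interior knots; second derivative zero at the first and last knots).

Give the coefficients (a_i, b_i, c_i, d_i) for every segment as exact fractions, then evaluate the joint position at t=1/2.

  seg 0: a=4 b=2/15 c=0 d=-19/120
  seg 1: a=3 b=-53/30 c=-19/20 d=5/12
  seg 2: a=-1 b=-17/30 c=31/20 d=-31/120
S(1/2) = 259/64

Δ: Δ0=-1/2, Δ1=-2, Δ2=3/2
row 1: diag=8, rhs=-9; c'=1/4, d'=-9/8
row 2: denom=8−2·1/4=15/2; d'=(21−2·-9/8)/(15/2)=31/10
back: M2=31/10
back: M1=-9/8−1/4·31/10=-19/10
M: M0=0, M1=-19/10, M2=31/10, M3=0
seg 0: a=4, c=M0/2=0, d=(M1−M0)/(6·2)=-19/120, b=Δ0−h0·(2M0+M1)/6=2/15
seg 1: a=3, c=M1/2=-19/20, d=(M2−M1)/(6·2)=5/12, b=Δ1−h1·(2M1+M2)/6=-53/30
seg 2: a=-1, c=M2/2=31/20, d=(M3−M2)/(6·2)=-31/120, b=Δ2−h2·(2M2+M3)/6=-17/30
t_q=1/2 → seg 0, τ=1/2; S=4+2/15·τ+0·τ²+-19/120·τ³=259/64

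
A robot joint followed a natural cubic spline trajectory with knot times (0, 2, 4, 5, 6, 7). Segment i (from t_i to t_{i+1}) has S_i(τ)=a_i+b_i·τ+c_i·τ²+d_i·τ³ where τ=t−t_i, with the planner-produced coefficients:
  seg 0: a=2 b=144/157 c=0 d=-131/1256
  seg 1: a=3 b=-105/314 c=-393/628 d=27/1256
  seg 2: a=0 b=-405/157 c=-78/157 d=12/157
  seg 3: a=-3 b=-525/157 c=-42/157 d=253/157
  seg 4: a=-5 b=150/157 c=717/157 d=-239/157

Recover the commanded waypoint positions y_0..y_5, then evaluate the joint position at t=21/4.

y_0 = S_0(0) = a_0 = 2
y_1 = S_1(0) = a_1 = 3
y_2 = S_2(0) = a_2 = 0
y_3 = S_3(0) = a_3 = -3
y_4 = S_4(0) = a_4 = -5
y_5 = S_4(1) = -1
t_q=21/4 is in segment 3 (τ=1/4); S_3(τ)=-38459/10048

y_0=2 y_1=3 y_2=0 y_3=-3 y_4=-5 y_5=-1
S(21/4) = -38459/10048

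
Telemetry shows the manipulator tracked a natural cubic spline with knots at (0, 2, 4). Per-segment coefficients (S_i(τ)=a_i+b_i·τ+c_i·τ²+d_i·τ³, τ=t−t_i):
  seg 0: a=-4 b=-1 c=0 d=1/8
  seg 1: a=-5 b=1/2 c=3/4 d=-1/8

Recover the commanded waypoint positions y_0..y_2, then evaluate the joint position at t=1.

y_0=-4 y_1=-5 y_2=-2
S(1) = -39/8

y_0 = S_0(0) = a_0 = -4
y_1 = S_1(0) = a_1 = -5
y_2 = S_1(2) = -2
t_q=1 is in segment 0 (τ=1); S_0(τ)=-39/8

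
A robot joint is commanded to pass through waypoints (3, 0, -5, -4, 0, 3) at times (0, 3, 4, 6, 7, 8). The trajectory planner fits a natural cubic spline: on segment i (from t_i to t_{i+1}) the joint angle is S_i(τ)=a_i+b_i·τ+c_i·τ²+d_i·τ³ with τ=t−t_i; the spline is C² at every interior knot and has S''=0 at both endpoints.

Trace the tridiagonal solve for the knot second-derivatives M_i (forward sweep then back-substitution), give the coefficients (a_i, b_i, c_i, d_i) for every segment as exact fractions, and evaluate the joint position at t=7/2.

Δ: Δ0=-1, Δ1=-5, Δ2=1/2, Δ3=4, Δ4=3
row 1: diag=8, rhs=-24; c'=1/8, d'=-3
row 2: denom=6−1·1/8=47/8; d'=(33−1·-3)/(47/8)=288/47
row 3: denom=6−2·16/47=250/47; d'=(21−2·288/47)/(250/47)=411/250
row 4: denom=4−1·47/250=953/250; d'=(-6−1·411/250)/(953/250)=-1911/953
back: M4=-1911/953
back: M3=411/250−47/250·-1911/953=1926/953
back: M2=288/47−16/47·1926/953=5184/953
back: M1=-3−1/8·5184/953=-3507/953
M: M0=0, M1=-3507/953, M2=5184/953, M3=1926/953, M4=-1911/953, M5=0
seg 0: a=3, c=M0/2=0, d=(M1−M0)/(6·3)=-1169/5718, b=Δ0−h0·(2M0+M1)/6=1601/1906
seg 1: a=0, c=M1/2=-3507/1906, d=(M2−M1)/(6·1)=2897/1906, b=Δ1−h1·(2M1+M2)/6=-4460/953
seg 2: a=-5, c=M2/2=2592/953, d=(M3−M2)/(6·2)=-543/1906, b=Δ2−h2·(2M2+M3)/6=-7243/1906
seg 3: a=-4, c=M3/2=963/953, d=(M4−M3)/(6·1)=-1279/1906, b=Δ3−h3·(2M3+M4)/6=6977/1906
seg 4: a=0, c=M4/2=-1911/1906, d=(M5−M4)/(6·1)=637/1906, b=Δ4−h4·(2M4+M5)/6=3496/953
t_q=7/2 → seg 1, τ=1/2; S=0+-4460/953·τ+-3507/1906·τ²+2897/1906·τ³=-39797/15248

  seg 0: a=3 b=1601/1906 c=0 d=-1169/5718
  seg 1: a=0 b=-4460/953 c=-3507/1906 d=2897/1906
  seg 2: a=-5 b=-7243/1906 c=2592/953 d=-543/1906
  seg 3: a=-4 b=6977/1906 c=963/953 d=-1279/1906
  seg 4: a=0 b=3496/953 c=-1911/1906 d=637/1906
S(7/2) = -39797/15248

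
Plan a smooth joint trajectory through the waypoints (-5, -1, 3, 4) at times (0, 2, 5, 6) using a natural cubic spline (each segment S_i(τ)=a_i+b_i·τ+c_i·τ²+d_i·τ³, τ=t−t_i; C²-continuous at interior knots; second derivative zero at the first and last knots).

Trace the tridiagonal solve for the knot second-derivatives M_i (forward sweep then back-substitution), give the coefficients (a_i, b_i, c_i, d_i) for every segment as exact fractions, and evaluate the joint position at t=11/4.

  seg 0: a=-5 b=452/213 c=0 d=-13/426
  seg 1: a=-1 b=374/213 c=-13/71 d=1/71
  seg 2: a=3 b=221/213 c=-4/71 d=4/213
S(11/4) = 999/4544

Δ: Δ0=2, Δ1=4/3, Δ2=1
row 1: diag=10, rhs=-4; c'=3/10, d'=-2/5
row 2: denom=8−3·3/10=71/10; d'=(-2−3·-2/5)/(71/10)=-8/71
back: M2=-8/71
back: M1=-2/5−3/10·-8/71=-26/71
M: M0=0, M1=-26/71, M2=-8/71, M3=0
seg 0: a=-5, c=M0/2=0, d=(M1−M0)/(6·2)=-13/426, b=Δ0−h0·(2M0+M1)/6=452/213
seg 1: a=-1, c=M1/2=-13/71, d=(M2−M1)/(6·3)=1/71, b=Δ1−h1·(2M1+M2)/6=374/213
seg 2: a=3, c=M2/2=-4/71, d=(M3−M2)/(6·1)=4/213, b=Δ2−h2·(2M2+M3)/6=221/213
t_q=11/4 → seg 1, τ=3/4; S=-1+374/213·τ+-13/71·τ²+1/71·τ³=999/4544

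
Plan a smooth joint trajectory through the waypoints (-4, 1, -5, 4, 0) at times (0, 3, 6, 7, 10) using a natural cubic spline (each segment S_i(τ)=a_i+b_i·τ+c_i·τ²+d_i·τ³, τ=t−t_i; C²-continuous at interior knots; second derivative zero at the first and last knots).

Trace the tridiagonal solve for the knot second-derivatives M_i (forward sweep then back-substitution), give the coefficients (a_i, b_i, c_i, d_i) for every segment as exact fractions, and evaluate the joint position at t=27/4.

Δ: Δ0=5/3, Δ1=-2, Δ2=9, Δ3=-4/3
row 1: diag=12, rhs=-22; c'=1/4, d'=-11/6
row 2: denom=8−3·1/4=29/4; d'=(66−3·-11/6)/(29/4)=286/29
row 3: denom=8−1·4/29=228/29; d'=(-62−1·286/29)/(228/29)=-521/57
back: M3=-521/57
back: M2=286/29−4/29·-521/57=634/57
back: M1=-11/6−1/4·634/57=-263/57
M: M0=0, M1=-263/57, M2=634/57, M3=-521/57, M4=0
seg 0: a=-4, c=M0/2=0, d=(M1−M0)/(6·3)=-263/1026, b=Δ0−h0·(2M0+M1)/6=151/38
seg 1: a=1, c=M1/2=-263/114, d=(M2−M1)/(6·3)=299/342, b=Δ1−h1·(2M1+M2)/6=-56/19
seg 2: a=-5, c=M2/2=317/57, d=(M3−M2)/(6·1)=-385/114, b=Δ2−h2·(2M2+M3)/6=259/38
seg 3: a=4, c=M3/2=-521/114, d=(M4−M3)/(6·3)=521/1026, b=Δ3−h3·(2M3+M4)/6=445/57
t_q=27/4 → seg 2, τ=3/4; S=-5+259/38·τ+317/57·τ²+-385/114·τ³=4415/2432

  seg 0: a=-4 b=151/38 c=0 d=-263/1026
  seg 1: a=1 b=-56/19 c=-263/114 d=299/342
  seg 2: a=-5 b=259/38 c=317/57 d=-385/114
  seg 3: a=4 b=445/57 c=-521/114 d=521/1026
S(27/4) = 4415/2432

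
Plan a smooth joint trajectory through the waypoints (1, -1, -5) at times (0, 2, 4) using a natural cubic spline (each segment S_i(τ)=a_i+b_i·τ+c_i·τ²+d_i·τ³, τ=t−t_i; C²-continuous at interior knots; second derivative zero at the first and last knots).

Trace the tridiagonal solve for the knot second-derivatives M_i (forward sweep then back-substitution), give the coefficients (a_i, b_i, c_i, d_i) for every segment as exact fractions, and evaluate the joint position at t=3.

Δ: Δ0=-1, Δ1=-2
row 1: diag=8, rhs=-6; c'=1/4, d'=-3/4
back: M1=-3/4
M: M0=0, M1=-3/4, M2=0
seg 0: a=1, c=M0/2=0, d=(M1−M0)/(6·2)=-1/16, b=Δ0−h0·(2M0+M1)/6=-3/4
seg 1: a=-1, c=M1/2=-3/8, d=(M2−M1)/(6·2)=1/16, b=Δ1−h1·(2M1+M2)/6=-3/2
t_q=3 → seg 1, τ=1; S=-1+-3/2·τ+-3/8·τ²+1/16·τ³=-45/16

  seg 0: a=1 b=-3/4 c=0 d=-1/16
  seg 1: a=-1 b=-3/2 c=-3/8 d=1/16
S(3) = -45/16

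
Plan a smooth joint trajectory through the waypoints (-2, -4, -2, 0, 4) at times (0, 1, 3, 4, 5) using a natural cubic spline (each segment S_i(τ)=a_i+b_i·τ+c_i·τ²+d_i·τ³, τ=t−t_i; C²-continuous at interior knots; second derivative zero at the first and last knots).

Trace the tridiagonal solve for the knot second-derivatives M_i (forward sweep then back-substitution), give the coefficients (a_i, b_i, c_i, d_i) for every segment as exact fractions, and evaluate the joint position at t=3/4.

  seg 0: a=-2 b=-309/122 c=0 d=65/122
  seg 1: a=-4 b=-57/61 c=195/122 d=-77/244
  seg 2: a=-2 b=102/61 c=-18/61 d=38/61
  seg 3: a=0 b=180/61 c=96/61 d=-32/61
S(3/4) = -28693/7808

Δ: Δ0=-2, Δ1=1, Δ2=2, Δ3=4
row 1: diag=6, rhs=18; c'=1/3, d'=3
row 2: denom=6−2·1/3=16/3; d'=(6−2·3)/(16/3)=0
row 3: denom=4−1·3/16=61/16; d'=(12−1·0)/(61/16)=192/61
back: M3=192/61
back: M2=0−3/16·192/61=-36/61
back: M1=3−1/3·-36/61=195/61
M: M0=0, M1=195/61, M2=-36/61, M3=192/61, M4=0
seg 0: a=-2, c=M0/2=0, d=(M1−M0)/(6·1)=65/122, b=Δ0−h0·(2M0+M1)/6=-309/122
seg 1: a=-4, c=M1/2=195/122, d=(M2−M1)/(6·2)=-77/244, b=Δ1−h1·(2M1+M2)/6=-57/61
seg 2: a=-2, c=M2/2=-18/61, d=(M3−M2)/(6·1)=38/61, b=Δ2−h2·(2M2+M3)/6=102/61
seg 3: a=0, c=M3/2=96/61, d=(M4−M3)/(6·1)=-32/61, b=Δ3−h3·(2M3+M4)/6=180/61
t_q=3/4 → seg 0, τ=3/4; S=-2+-309/122·τ+0·τ²+65/122·τ³=-28693/7808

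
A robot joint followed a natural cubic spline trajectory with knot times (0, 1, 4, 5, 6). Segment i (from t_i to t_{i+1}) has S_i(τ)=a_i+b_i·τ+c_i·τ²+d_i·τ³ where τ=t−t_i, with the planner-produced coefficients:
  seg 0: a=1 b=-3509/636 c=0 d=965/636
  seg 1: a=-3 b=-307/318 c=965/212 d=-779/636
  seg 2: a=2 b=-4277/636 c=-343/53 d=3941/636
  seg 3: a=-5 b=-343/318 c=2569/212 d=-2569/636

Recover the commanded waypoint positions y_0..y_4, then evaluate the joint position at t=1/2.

y_0=1 y_1=-3 y_2=2 y_3=-5 y_4=2
S(1/2) = -2661/1696

y_0 = S_0(0) = a_0 = 1
y_1 = S_1(0) = a_1 = -3
y_2 = S_2(0) = a_2 = 2
y_3 = S_3(0) = a_3 = -5
y_4 = S_3(1) = 2
t_q=1/2 is in segment 0 (τ=1/2); S_0(τ)=-2661/1696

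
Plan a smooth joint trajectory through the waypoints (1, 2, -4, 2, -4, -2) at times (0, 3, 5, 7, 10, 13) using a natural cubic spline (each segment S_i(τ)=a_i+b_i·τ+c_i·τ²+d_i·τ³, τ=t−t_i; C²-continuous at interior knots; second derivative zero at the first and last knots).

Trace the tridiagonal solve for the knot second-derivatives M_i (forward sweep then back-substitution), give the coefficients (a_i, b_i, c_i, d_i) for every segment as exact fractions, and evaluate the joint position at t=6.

  seg 0: a=1 b=1322/663 c=0 d=-367/1989
  seg 1: a=2 b=-1981/663 c=-367/221 d=1097/1326
  seg 2: a=-4 b=197/663 c=730/221 d=-647/663
  seg 3: a=2 b=1193/663 c=-564/221 d=2557/5967
  seg 4: a=-4 b=-1288/663 c=865/663 d=-865/5967
S(6) = -304/221

Δ: Δ0=1/3, Δ1=-3, Δ2=3, Δ3=-2, Δ4=2/3
row 1: diag=10, rhs=-20; c'=1/5, d'=-2
row 2: denom=8−2·1/5=38/5; d'=(36−2·-2)/(38/5)=100/19
row 3: denom=10−2·5/19=180/19; d'=(-30−2·100/19)/(180/19)=-77/18
row 4: denom=12−3·19/60=221/20; d'=(16−3·-77/18)/(221/20)=1730/663
back: M4=1730/663
back: M3=-77/18−19/60·1730/663=-1128/221
back: M2=100/19−5/19·-1128/221=1460/221
back: M1=-2−1/5·1460/221=-734/221
M: M0=0, M1=-734/221, M2=1460/221, M3=-1128/221, M4=1730/663, M5=0
seg 0: a=1, c=M0/2=0, d=(M1−M0)/(6·3)=-367/1989, b=Δ0−h0·(2M0+M1)/6=1322/663
seg 1: a=2, c=M1/2=-367/221, d=(M2−M1)/(6·2)=1097/1326, b=Δ1−h1·(2M1+M2)/6=-1981/663
seg 2: a=-4, c=M2/2=730/221, d=(M3−M2)/(6·2)=-647/663, b=Δ2−h2·(2M2+M3)/6=197/663
seg 3: a=2, c=M3/2=-564/221, d=(M4−M3)/(6·3)=2557/5967, b=Δ3−h3·(2M3+M4)/6=1193/663
seg 4: a=-4, c=M4/2=865/663, d=(M5−M4)/(6·3)=-865/5967, b=Δ4−h4·(2M4+M5)/6=-1288/663
t_q=6 → seg 2, τ=1; S=-4+197/663·τ+730/221·τ²+-647/663·τ³=-304/221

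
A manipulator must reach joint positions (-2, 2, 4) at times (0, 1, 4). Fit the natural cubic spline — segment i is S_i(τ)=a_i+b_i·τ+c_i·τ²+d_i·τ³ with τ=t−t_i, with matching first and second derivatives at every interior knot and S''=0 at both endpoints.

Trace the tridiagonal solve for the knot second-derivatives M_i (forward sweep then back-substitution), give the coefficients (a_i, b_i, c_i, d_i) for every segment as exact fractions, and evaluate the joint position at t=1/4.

  seg 0: a=-2 b=53/12 c=0 d=-5/12
  seg 1: a=2 b=19/6 c=-5/4 d=5/36
S(1/4) = -231/256

Δ: Δ0=4, Δ1=2/3
row 1: diag=8, rhs=-20; c'=3/8, d'=-5/2
back: M1=-5/2
M: M0=0, M1=-5/2, M2=0
seg 0: a=-2, c=M0/2=0, d=(M1−M0)/(6·1)=-5/12, b=Δ0−h0·(2M0+M1)/6=53/12
seg 1: a=2, c=M1/2=-5/4, d=(M2−M1)/(6·3)=5/36, b=Δ1−h1·(2M1+M2)/6=19/6
t_q=1/4 → seg 0, τ=1/4; S=-2+53/12·τ+0·τ²+-5/12·τ³=-231/256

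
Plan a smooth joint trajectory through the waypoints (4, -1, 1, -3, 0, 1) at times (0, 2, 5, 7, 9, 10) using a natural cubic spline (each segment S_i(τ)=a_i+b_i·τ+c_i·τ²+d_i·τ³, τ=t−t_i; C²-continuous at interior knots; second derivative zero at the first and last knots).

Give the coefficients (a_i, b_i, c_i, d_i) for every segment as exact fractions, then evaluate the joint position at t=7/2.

  seg 0: a=4 b=-19519/5646 c=0 d=1351/5646
  seg 1: a=-1 b=-3307/5646 c=1351/941 d=-5749/16938
  seg 2: a=1 b=-3206/2823 c=-3047/1882 d=6701/11292
  seg 3: a=-3 b=-1385/2823 c=1827/941 d=-10685/22584
  seg 4: a=0 b=9023/5646 c=-3377/3764 d=3377/11292
S(7/2) = 3105/15056

Δ: Δ0=-5/2, Δ1=2/3, Δ2=-2, Δ3=3/2, Δ4=1
row 1: diag=10, rhs=19; c'=3/10, d'=19/10
row 2: denom=10−3·3/10=91/10; d'=(-16−3·19/10)/(91/10)=-31/13
row 3: denom=8−2·20/91=688/91; d'=(21−2·-31/13)/(688/91)=2345/688
row 4: denom=6−2·91/344=941/172; d'=(-3−2·2345/688)/(941/172)=-3377/1882
back: M4=-3377/1882
back: M3=2345/688−91/344·-3377/1882=3654/941
back: M2=-31/13−20/91·3654/941=-3047/941
back: M1=19/10−3/10·-3047/941=2702/941
M: M0=0, M1=2702/941, M2=-3047/941, M3=3654/941, M4=-3377/1882, M5=0
seg 0: a=4, c=M0/2=0, d=(M1−M0)/(6·2)=1351/5646, b=Δ0−h0·(2M0+M1)/6=-19519/5646
seg 1: a=-1, c=M1/2=1351/941, d=(M2−M1)/(6·3)=-5749/16938, b=Δ1−h1·(2M1+M2)/6=-3307/5646
seg 2: a=1, c=M2/2=-3047/1882, d=(M3−M2)/(6·2)=6701/11292, b=Δ2−h2·(2M2+M3)/6=-3206/2823
seg 3: a=-3, c=M3/2=1827/941, d=(M4−M3)/(6·2)=-10685/22584, b=Δ3−h3·(2M3+M4)/6=-1385/2823
seg 4: a=0, c=M4/2=-3377/3764, d=(M5−M4)/(6·1)=3377/11292, b=Δ4−h4·(2M4+M5)/6=9023/5646
t_q=7/2 → seg 1, τ=3/2; S=-1+-3307/5646·τ+1351/941·τ²+-5749/16938·τ³=3105/15056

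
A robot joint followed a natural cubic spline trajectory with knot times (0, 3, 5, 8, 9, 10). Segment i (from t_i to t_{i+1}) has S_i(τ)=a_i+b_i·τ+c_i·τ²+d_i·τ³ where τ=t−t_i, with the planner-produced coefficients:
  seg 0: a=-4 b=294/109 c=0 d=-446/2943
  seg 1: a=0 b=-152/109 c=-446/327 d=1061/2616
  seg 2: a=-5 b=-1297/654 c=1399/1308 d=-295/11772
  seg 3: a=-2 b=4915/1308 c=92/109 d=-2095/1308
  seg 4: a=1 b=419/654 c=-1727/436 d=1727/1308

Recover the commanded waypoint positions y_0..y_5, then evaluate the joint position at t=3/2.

y_0=-4 y_1=0 y_2=-5 y_3=-2 y_4=1 y_5=-1
S(3/2) = -203/436

y_0 = S_0(0) = a_0 = -4
y_1 = S_1(0) = a_1 = 0
y_2 = S_2(0) = a_2 = -5
y_3 = S_3(0) = a_3 = -2
y_4 = S_4(0) = a_4 = 1
y_5 = S_4(1) = -1
t_q=3/2 is in segment 0 (τ=3/2); S_0(τ)=-203/436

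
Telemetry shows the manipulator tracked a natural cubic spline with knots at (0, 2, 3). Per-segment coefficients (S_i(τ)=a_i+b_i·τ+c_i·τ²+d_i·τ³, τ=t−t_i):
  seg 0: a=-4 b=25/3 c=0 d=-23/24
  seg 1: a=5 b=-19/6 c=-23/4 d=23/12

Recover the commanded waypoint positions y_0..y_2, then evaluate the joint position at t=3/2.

y_0 = S_0(0) = a_0 = -4
y_1 = S_1(0) = a_1 = 5
y_2 = S_1(1) = -2
t_q=3/2 is in segment 0 (τ=3/2); S_0(τ)=337/64

y_0=-4 y_1=5 y_2=-2
S(3/2) = 337/64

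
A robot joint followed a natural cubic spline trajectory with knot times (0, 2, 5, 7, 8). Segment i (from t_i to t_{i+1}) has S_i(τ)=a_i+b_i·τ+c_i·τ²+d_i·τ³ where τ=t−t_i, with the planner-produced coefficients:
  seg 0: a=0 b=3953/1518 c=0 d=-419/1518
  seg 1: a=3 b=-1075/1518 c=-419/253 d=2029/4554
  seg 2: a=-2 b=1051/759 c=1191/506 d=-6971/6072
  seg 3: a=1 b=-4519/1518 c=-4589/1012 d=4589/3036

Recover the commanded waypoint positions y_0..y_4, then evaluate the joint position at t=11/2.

y_0=0 y_1=3 y_2=-2 y_3=1 y_4=-5
S(11/2) = -13969/16192

y_0 = S_0(0) = a_0 = 0
y_1 = S_1(0) = a_1 = 3
y_2 = S_2(0) = a_2 = -2
y_3 = S_3(0) = a_3 = 1
y_4 = S_3(1) = -5
t_q=11/2 is in segment 2 (τ=1/2); S_2(τ)=-13969/16192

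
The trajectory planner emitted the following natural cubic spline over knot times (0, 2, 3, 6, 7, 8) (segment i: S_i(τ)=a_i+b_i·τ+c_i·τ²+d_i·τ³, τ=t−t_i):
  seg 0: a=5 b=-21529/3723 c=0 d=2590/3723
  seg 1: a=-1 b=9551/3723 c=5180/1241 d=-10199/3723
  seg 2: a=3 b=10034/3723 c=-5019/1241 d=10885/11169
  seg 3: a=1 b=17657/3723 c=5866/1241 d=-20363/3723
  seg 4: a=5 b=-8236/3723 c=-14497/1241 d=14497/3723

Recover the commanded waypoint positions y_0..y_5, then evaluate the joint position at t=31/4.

y_0 = S_0(0) = a_0 = 5
y_1 = S_1(0) = a_1 = -1
y_2 = S_2(0) = a_2 = 3
y_3 = S_3(0) = a_3 = 1
y_4 = S_4(0) = a_4 = 5
y_5 = S_4(1) = -5
t_q=31/4 is in segment 4 (τ=3/4); S_4(τ)=-126075/79424

y_0=5 y_1=-1 y_2=3 y_3=1 y_4=5 y_5=-5
S(31/4) = -126075/79424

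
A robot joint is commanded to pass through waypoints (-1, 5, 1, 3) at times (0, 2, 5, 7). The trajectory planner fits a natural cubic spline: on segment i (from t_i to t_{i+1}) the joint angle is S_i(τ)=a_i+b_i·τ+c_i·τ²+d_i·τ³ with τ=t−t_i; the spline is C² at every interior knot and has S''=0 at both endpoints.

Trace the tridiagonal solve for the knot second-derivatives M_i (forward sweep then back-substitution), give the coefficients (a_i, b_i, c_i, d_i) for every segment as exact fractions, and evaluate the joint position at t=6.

  seg 0: a=-1 b=1121/273 c=0 d=-151/546
  seg 1: a=5 b=215/273 c=-151/91 d=20/63
  seg 2: a=1 b=-163/273 c=109/91 d=-109/546
S(6) = 255/182

Δ: Δ0=3, Δ1=-4/3, Δ2=1
row 1: diag=10, rhs=-26; c'=3/10, d'=-13/5
row 2: denom=10−3·3/10=91/10; d'=(14−3·-13/5)/(91/10)=218/91
back: M2=218/91
back: M1=-13/5−3/10·218/91=-302/91
M: M0=0, M1=-302/91, M2=218/91, M3=0
seg 0: a=-1, c=M0/2=0, d=(M1−M0)/(6·2)=-151/546, b=Δ0−h0·(2M0+M1)/6=1121/273
seg 1: a=5, c=M1/2=-151/91, d=(M2−M1)/(6·3)=20/63, b=Δ1−h1·(2M1+M2)/6=215/273
seg 2: a=1, c=M2/2=109/91, d=(M3−M2)/(6·2)=-109/546, b=Δ2−h2·(2M2+M3)/6=-163/273
t_q=6 → seg 2, τ=1; S=1+-163/273·τ+109/91·τ²+-109/546·τ³=255/182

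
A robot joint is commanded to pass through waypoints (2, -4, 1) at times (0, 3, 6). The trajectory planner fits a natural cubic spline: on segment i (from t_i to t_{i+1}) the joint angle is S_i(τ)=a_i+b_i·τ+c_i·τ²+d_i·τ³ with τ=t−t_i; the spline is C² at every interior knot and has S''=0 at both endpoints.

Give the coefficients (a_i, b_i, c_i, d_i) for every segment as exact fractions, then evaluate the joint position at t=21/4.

  seg 0: a=2 b=-35/12 c=0 d=11/108
  seg 1: a=-4 b=-1/6 c=11/12 d=-11/108
S(21/4) = -229/256

Δ: Δ0=-2, Δ1=5/3
row 1: diag=12, rhs=22; c'=1/4, d'=11/6
back: M1=11/6
M: M0=0, M1=11/6, M2=0
seg 0: a=2, c=M0/2=0, d=(M1−M0)/(6·3)=11/108, b=Δ0−h0·(2M0+M1)/6=-35/12
seg 1: a=-4, c=M1/2=11/12, d=(M2−M1)/(6·3)=-11/108, b=Δ1−h1·(2M1+M2)/6=-1/6
t_q=21/4 → seg 1, τ=9/4; S=-4+-1/6·τ+11/12·τ²+-11/108·τ³=-229/256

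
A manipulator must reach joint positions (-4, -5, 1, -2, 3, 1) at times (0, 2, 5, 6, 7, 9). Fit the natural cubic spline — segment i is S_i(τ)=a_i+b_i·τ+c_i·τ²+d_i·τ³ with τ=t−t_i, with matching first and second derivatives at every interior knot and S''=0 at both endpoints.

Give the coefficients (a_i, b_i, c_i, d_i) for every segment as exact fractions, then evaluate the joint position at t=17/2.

  seg 0: a=-4 b=-5381/3146 c=0 d=476/1573
  seg 1: a=-5 b=6043/3146 c=2856/1573 d=-433/726
  seg 2: a=1 b=-5173/1573 c=-11175/3146 d=12083/3146
  seg 3: a=-2 b=323/286 c=12537/1573 d=-12897/3146
  seg 4: a=3 b=7505/1573 c=-13617/3146 d=4539/6292
S(17/2) = 143589/50336

Δ: Δ0=-1/2, Δ1=2, Δ2=-3, Δ3=5, Δ4=-1
row 1: diag=10, rhs=15; c'=3/10, d'=3/2
row 2: denom=8−3·3/10=71/10; d'=(-30−3·3/2)/(71/10)=-345/71
row 3: denom=4−1·10/71=274/71; d'=(48−1·-345/71)/(274/71)=3753/274
row 4: denom=6−1·71/274=1573/274; d'=(-36−1·3753/274)/(1573/274)=-13617/1573
back: M4=-13617/1573
back: M3=3753/274−71/274·-13617/1573=25074/1573
back: M2=-345/71−10/71·25074/1573=-11175/1573
back: M1=3/2−3/10·-11175/1573=5712/1573
M: M0=0, M1=5712/1573, M2=-11175/1573, M3=25074/1573, M4=-13617/1573, M5=0
seg 0: a=-4, c=M0/2=0, d=(M1−M0)/(6·2)=476/1573, b=Δ0−h0·(2M0+M1)/6=-5381/3146
seg 1: a=-5, c=M1/2=2856/1573, d=(M2−M1)/(6·3)=-433/726, b=Δ1−h1·(2M1+M2)/6=6043/3146
seg 2: a=1, c=M2/2=-11175/3146, d=(M3−M2)/(6·1)=12083/3146, b=Δ2−h2·(2M2+M3)/6=-5173/1573
seg 3: a=-2, c=M3/2=12537/1573, d=(M4−M3)/(6·1)=-12897/3146, b=Δ3−h3·(2M3+M4)/6=323/286
seg 4: a=3, c=M4/2=-13617/3146, d=(M5−M4)/(6·2)=4539/6292, b=Δ4−h4·(2M4+M5)/6=7505/1573
t_q=17/2 → seg 4, τ=3/2; S=3+7505/1573·τ+-13617/3146·τ²+4539/6292·τ³=143589/50336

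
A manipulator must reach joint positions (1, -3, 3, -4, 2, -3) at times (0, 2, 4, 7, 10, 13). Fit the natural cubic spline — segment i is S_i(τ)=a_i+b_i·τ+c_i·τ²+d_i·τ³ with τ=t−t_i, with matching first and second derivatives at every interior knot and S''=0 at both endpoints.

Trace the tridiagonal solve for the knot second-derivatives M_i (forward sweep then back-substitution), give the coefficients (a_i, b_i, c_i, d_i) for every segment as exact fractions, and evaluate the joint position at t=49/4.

Δ: Δ0=-2, Δ1=3, Δ2=-7/3, Δ3=2, Δ4=-5/3
row 1: diag=8, rhs=30; c'=1/4, d'=15/4
row 2: denom=10−2·1/4=19/2; d'=(-32−2·15/4)/(19/2)=-79/19
row 3: denom=12−3·6/19=210/19; d'=(26−3·-79/19)/(210/19)=731/210
row 4: denom=12−3·19/70=783/70; d'=(-22−3·731/210)/(783/70)=-757/261
back: M4=-757/261
back: M3=731/210−19/70·-757/261=1114/261
back: M2=-79/19−6/19·1114/261=-479/87
back: M1=15/4−1/4·-479/87=446/87
M: M0=0, M1=446/87, M2=-479/87, M3=1114/261, M4=-757/261, M5=0
seg 0: a=1, c=M0/2=0, d=(M1−M0)/(6·2)=223/522, b=Δ0−h0·(2M0+M1)/6=-968/261
seg 1: a=-3, c=M1/2=223/87, d=(M2−M1)/(6·2)=-925/1044, b=Δ1−h1·(2M1+M2)/6=370/261
seg 2: a=3, c=M2/2=-479/174, d=(M3−M2)/(6·3)=2551/4698, b=Δ2−h2·(2M2+M3)/6=271/261
seg 3: a=-4, c=M3/2=557/261, d=(M4−M3)/(6·3)=-1871/4698, b=Δ3−h3·(2M3+M4)/6=-427/522
seg 4: a=2, c=M4/2=-757/522, d=(M5−M4)/(6·3)=757/4698, b=Δ4−h4·(2M4+M5)/6=322/261
t_q=49/4 → seg 4, τ=9/4; S=2+322/261·τ+-757/522·τ²+757/4698·τ³=-2711/3712

  seg 0: a=1 b=-968/261 c=0 d=223/522
  seg 1: a=-3 b=370/261 c=223/87 d=-925/1044
  seg 2: a=3 b=271/261 c=-479/174 d=2551/4698
  seg 3: a=-4 b=-427/522 c=557/261 d=-1871/4698
  seg 4: a=2 b=322/261 c=-757/522 d=757/4698
S(49/4) = -2711/3712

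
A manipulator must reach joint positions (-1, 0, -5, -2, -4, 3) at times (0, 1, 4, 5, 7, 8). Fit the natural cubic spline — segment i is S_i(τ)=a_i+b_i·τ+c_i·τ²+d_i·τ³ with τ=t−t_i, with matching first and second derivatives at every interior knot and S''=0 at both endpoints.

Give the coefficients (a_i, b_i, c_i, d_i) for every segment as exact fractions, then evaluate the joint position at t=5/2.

Δ: Δ0=1, Δ1=-5/3, Δ2=3, Δ3=-1, Δ4=7
row 1: diag=8, rhs=-16; c'=3/8, d'=-2
row 2: denom=8−3·3/8=55/8; d'=(28−3·-2)/(55/8)=272/55
row 3: denom=6−1·8/55=322/55; d'=(-24−1·272/55)/(322/55)=-796/161
row 4: denom=6−2·55/161=856/161; d'=(48−2·-796/161)/(856/161)=1165/107
back: M4=1165/107
back: M3=-796/161−55/161·1165/107=-927/107
back: M2=272/55−8/55·-927/107=664/107
back: M1=-2−3/8·664/107=-463/107
M: M0=0, M1=-463/107, M2=664/107, M3=-927/107, M4=1165/107, M5=0
seg 0: a=-1, c=M0/2=0, d=(M1−M0)/(6·1)=-463/642, b=Δ0−h0·(2M0+M1)/6=1105/642
seg 1: a=0, c=M1/2=-463/214, d=(M2−M1)/(6·3)=1127/1926, b=Δ1−h1·(2M1+M2)/6=-142/321
seg 2: a=-5, c=M2/2=332/107, d=(M3−M2)/(6·1)=-1591/642, b=Δ2−h2·(2M2+M3)/6=1525/642
seg 3: a=-2, c=M3/2=-927/214, d=(M4−M3)/(6·2)=523/321, b=Δ3−h3·(2M3+M4)/6=368/321
seg 4: a=-4, c=M4/2=1165/214, d=(M5−M4)/(6·1)=-1165/642, b=Δ4−h4·(2M4+M5)/6=1082/321
t_q=5/2 → seg 1, τ=3/2; S=0+-142/321·τ+-463/214·τ²+1127/1926·τ³=-6089/1712

  seg 0: a=-1 b=1105/642 c=0 d=-463/642
  seg 1: a=0 b=-142/321 c=-463/214 d=1127/1926
  seg 2: a=-5 b=1525/642 c=332/107 d=-1591/642
  seg 3: a=-2 b=368/321 c=-927/214 d=523/321
  seg 4: a=-4 b=1082/321 c=1165/214 d=-1165/642
S(5/2) = -6089/1712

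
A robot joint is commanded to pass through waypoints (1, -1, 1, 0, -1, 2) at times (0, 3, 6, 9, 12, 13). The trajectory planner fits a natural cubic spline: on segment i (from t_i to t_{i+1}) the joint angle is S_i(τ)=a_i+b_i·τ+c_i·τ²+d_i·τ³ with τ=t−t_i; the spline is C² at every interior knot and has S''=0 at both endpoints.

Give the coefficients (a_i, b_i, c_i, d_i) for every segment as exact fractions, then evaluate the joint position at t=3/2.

  seg 0: a=1 b=-1295/1209 c=0 d=163/3627
  seg 1: a=-1 b=172/1209 c=163/403 d=-833/10881
  seg 2: a=1 b=607/1209 c=-344/1209 d=22/10881
  seg 3: a=0 b=-107/93 c=-322/1209 d=1954/10881
  seg 4: a=-1 b=2539/1209 c=544/403 d=-544/1209
S(3/2) = -1467/3224

Δ: Δ0=-2/3, Δ1=2/3, Δ2=-1/3, Δ3=-1/3, Δ4=3
row 1: diag=12, rhs=8; c'=1/4, d'=2/3
row 2: denom=12−3·1/4=45/4; d'=(-6−3·2/3)/(45/4)=-32/45
row 3: denom=12−3·4/15=56/5; d'=(0−3·-32/45)/(56/5)=4/21
row 4: denom=8−3·15/56=403/56; d'=(20−3·4/21)/(403/56)=1088/403
back: M4=1088/403
back: M3=4/21−15/56·1088/403=-644/1209
back: M2=-32/45−4/15·-644/1209=-688/1209
back: M1=2/3−1/4·-688/1209=326/403
M: M0=0, M1=326/403, M2=-688/1209, M3=-644/1209, M4=1088/403, M5=0
seg 0: a=1, c=M0/2=0, d=(M1−M0)/(6·3)=163/3627, b=Δ0−h0·(2M0+M1)/6=-1295/1209
seg 1: a=-1, c=M1/2=163/403, d=(M2−M1)/(6·3)=-833/10881, b=Δ1−h1·(2M1+M2)/6=172/1209
seg 2: a=1, c=M2/2=-344/1209, d=(M3−M2)/(6·3)=22/10881, b=Δ2−h2·(2M2+M3)/6=607/1209
seg 3: a=0, c=M3/2=-322/1209, d=(M4−M3)/(6·3)=1954/10881, b=Δ3−h3·(2M3+M4)/6=-107/93
seg 4: a=-1, c=M4/2=544/403, d=(M5−M4)/(6·1)=-544/1209, b=Δ4−h4·(2M4+M5)/6=2539/1209
t_q=3/2 → seg 0, τ=3/2; S=1+-1295/1209·τ+0·τ²+163/3627·τ³=-1467/3224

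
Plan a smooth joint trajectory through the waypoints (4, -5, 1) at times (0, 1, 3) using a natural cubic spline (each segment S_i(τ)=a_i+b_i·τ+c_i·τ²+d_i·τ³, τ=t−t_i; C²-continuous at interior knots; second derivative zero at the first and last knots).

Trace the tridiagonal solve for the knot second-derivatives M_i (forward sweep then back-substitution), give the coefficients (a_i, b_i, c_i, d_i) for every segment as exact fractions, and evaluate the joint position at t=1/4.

  seg 0: a=4 b=-11 c=0 d=2
  seg 1: a=-5 b=-5 c=6 d=-1
S(1/4) = 41/32

Δ: Δ0=-9, Δ1=3
row 1: diag=6, rhs=72; c'=1/3, d'=12
back: M1=12
M: M0=0, M1=12, M2=0
seg 0: a=4, c=M0/2=0, d=(M1−M0)/(6·1)=2, b=Δ0−h0·(2M0+M1)/6=-11
seg 1: a=-5, c=M1/2=6, d=(M2−M1)/(6·2)=-1, b=Δ1−h1·(2M1+M2)/6=-5
t_q=1/4 → seg 0, τ=1/4; S=4+-11·τ+0·τ²+2·τ³=41/32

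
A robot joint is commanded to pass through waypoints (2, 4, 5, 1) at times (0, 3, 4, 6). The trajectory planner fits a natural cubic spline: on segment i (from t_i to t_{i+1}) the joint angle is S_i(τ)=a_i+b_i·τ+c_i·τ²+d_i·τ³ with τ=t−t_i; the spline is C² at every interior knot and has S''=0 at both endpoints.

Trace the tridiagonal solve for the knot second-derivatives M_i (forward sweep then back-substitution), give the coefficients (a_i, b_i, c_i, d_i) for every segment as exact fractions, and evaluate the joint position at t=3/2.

  seg 0: a=2 b=49/141 c=0 d=5/141
  seg 1: a=4 b=184/141 c=15/47 d=-88/141
  seg 2: a=5 b=10/141 c=-73/47 d=73/282
S(3/2) = 993/376

Δ: Δ0=2/3, Δ1=1, Δ2=-2
row 1: diag=8, rhs=2; c'=1/8, d'=1/4
row 2: denom=6−1·1/8=47/8; d'=(-18−1·1/4)/(47/8)=-146/47
back: M2=-146/47
back: M1=1/4−1/8·-146/47=30/47
M: M0=0, M1=30/47, M2=-146/47, M3=0
seg 0: a=2, c=M0/2=0, d=(M1−M0)/(6·3)=5/141, b=Δ0−h0·(2M0+M1)/6=49/141
seg 1: a=4, c=M1/2=15/47, d=(M2−M1)/(6·1)=-88/141, b=Δ1−h1·(2M1+M2)/6=184/141
seg 2: a=5, c=M2/2=-73/47, d=(M3−M2)/(6·2)=73/282, b=Δ2−h2·(2M2+M3)/6=10/141
t_q=3/2 → seg 0, τ=3/2; S=2+49/141·τ+0·τ²+5/141·τ³=993/376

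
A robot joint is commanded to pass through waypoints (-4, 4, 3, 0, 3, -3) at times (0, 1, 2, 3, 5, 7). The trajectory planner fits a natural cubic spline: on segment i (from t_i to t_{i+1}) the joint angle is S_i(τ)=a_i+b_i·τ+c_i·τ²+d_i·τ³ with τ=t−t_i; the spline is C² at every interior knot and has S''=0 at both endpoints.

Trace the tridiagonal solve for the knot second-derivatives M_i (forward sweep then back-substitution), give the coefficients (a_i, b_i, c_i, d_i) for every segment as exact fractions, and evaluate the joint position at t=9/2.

Δ: Δ0=8, Δ1=-1, Δ2=-3, Δ3=3/2, Δ4=-3
row 1: diag=4, rhs=-54; c'=1/4, d'=-27/2
row 2: denom=4−1·1/4=15/4; d'=(-12−1·-27/2)/(15/4)=2/5
row 3: denom=6−1·4/15=86/15; d'=(27−1·2/5)/(86/15)=399/86
row 4: denom=8−2·15/43=314/43; d'=(-27−2·399/86)/(314/43)=-780/157
back: M4=-780/157
back: M3=399/86−15/43·-780/157=2001/314
back: M2=2/5−4/15·2001/314=-204/157
back: M1=-27/2−1/4·-204/157=-4137/314
M: M0=0, M1=-4137/314, M2=-204/157, M3=2001/314, M4=-780/157, M5=0
seg 0: a=-4, c=M0/2=0, d=(M1−M0)/(6·1)=-1379/628, b=Δ0−h0·(2M0+M1)/6=6403/628
seg 1: a=4, c=M1/2=-4137/628, d=(M2−M1)/(6·1)=1243/628, b=Δ1−h1·(2M1+M2)/6=1133/314
seg 2: a=3, c=M2/2=-102/157, d=(M3−M2)/(6·1)=803/628, b=Δ2−h2·(2M2+M3)/6=-2279/628
seg 3: a=0, c=M3/2=2001/628, d=(M4−M3)/(6·2)=-1187/1256, b=Δ3−h3·(2M3+M4)/6=-343/314
seg 4: a=3, c=M4/2=-390/157, d=(M5−M4)/(6·2)=65/157, b=Δ4−h4·(2M4+M5)/6=49/157
t_q=9/2 → seg 3, τ=3/2; S=0+-343/314·τ+2001/628·τ²+-1187/1256·τ³=23523/10048

  seg 0: a=-4 b=6403/628 c=0 d=-1379/628
  seg 1: a=4 b=1133/314 c=-4137/628 d=1243/628
  seg 2: a=3 b=-2279/628 c=-102/157 d=803/628
  seg 3: a=0 b=-343/314 c=2001/628 d=-1187/1256
  seg 4: a=3 b=49/157 c=-390/157 d=65/157
S(9/2) = 23523/10048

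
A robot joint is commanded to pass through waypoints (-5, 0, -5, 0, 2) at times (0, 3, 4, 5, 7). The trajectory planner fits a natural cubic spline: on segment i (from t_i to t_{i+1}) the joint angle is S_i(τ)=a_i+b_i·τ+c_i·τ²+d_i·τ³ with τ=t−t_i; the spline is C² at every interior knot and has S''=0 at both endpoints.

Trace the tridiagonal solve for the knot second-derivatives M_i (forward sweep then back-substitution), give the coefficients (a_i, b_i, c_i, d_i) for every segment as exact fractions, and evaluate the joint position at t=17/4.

Δ: Δ0=5/3, Δ1=-5, Δ2=5, Δ3=1
row 1: diag=8, rhs=-40; c'=1/8, d'=-5
row 2: denom=4−1·1/8=31/8; d'=(60−1·-5)/(31/8)=520/31
row 3: denom=6−1·8/31=178/31; d'=(-24−1·520/31)/(178/31)=-632/89
back: M3=-632/89
back: M2=520/31−8/31·-632/89=1656/89
back: M1=-5−1/8·1656/89=-652/89
M: M0=0, M1=-652/89, M2=1656/89, M3=-632/89, M4=0
seg 0: a=-5, c=M0/2=0, d=(M1−M0)/(6·3)=-326/801, b=Δ0−h0·(2M0+M1)/6=1423/267
seg 1: a=0, c=M1/2=-326/89, d=(M2−M1)/(6·1)=1154/267, b=Δ1−h1·(2M1+M2)/6=-1511/267
seg 2: a=-5, c=M2/2=828/89, d=(M3−M2)/(6·1)=-1144/267, b=Δ2−h2·(2M2+M3)/6=-5/267
seg 3: a=0, c=M3/2=-316/89, d=(M4−M3)/(6·2)=158/267, b=Δ3−h3·(2M3+M4)/6=1531/267
t_q=17/4 → seg 2, τ=1/4; S=-5+-5/267·τ+828/89·τ²+-1144/267·τ³=-3197/712

  seg 0: a=-5 b=1423/267 c=0 d=-326/801
  seg 1: a=0 b=-1511/267 c=-326/89 d=1154/267
  seg 2: a=-5 b=-5/267 c=828/89 d=-1144/267
  seg 3: a=0 b=1531/267 c=-316/89 d=158/267
S(17/4) = -3197/712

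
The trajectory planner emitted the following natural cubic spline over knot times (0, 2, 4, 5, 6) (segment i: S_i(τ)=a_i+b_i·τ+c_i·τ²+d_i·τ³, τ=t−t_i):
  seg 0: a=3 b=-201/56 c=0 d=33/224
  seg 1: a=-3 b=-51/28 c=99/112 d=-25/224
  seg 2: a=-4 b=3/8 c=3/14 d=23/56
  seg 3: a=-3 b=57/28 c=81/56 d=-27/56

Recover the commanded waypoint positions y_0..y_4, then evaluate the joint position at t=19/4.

y_0=3 y_1=-3 y_2=-4 y_3=-3 y_4=0
S(19/4) = -12275/3584

y_0 = S_0(0) = a_0 = 3
y_1 = S_1(0) = a_1 = -3
y_2 = S_2(0) = a_2 = -4
y_3 = S_3(0) = a_3 = -3
y_4 = S_3(1) = 0
t_q=19/4 is in segment 2 (τ=3/4); S_2(τ)=-12275/3584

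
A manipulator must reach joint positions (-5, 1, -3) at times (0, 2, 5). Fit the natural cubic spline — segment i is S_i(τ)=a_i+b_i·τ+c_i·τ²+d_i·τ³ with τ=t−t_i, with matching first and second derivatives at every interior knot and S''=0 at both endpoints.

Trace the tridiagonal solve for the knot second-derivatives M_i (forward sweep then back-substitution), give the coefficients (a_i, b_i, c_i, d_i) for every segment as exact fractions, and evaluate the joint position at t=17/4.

Δ: Δ0=3, Δ1=-4/3
row 1: diag=10, rhs=-26; c'=3/10, d'=-13/5
back: M1=-13/5
M: M0=0, M1=-13/5, M2=0
seg 0: a=-5, c=M0/2=0, d=(M1−M0)/(6·2)=-13/60, b=Δ0−h0·(2M0+M1)/6=58/15
seg 1: a=1, c=M1/2=-13/10, d=(M2−M1)/(6·3)=13/90, b=Δ1−h1·(2M1+M2)/6=19/15
t_q=17/4 → seg 1, τ=9/4; S=1+19/15·τ+-13/10·τ²+13/90·τ³=-139/128

  seg 0: a=-5 b=58/15 c=0 d=-13/60
  seg 1: a=1 b=19/15 c=-13/10 d=13/90
S(17/4) = -139/128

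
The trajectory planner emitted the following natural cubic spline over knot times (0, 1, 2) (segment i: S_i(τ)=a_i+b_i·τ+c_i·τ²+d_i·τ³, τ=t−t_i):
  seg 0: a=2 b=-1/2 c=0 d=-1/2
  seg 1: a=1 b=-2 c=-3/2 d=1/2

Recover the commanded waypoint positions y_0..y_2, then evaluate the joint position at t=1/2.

y_0=2 y_1=1 y_2=-2
S(1/2) = 27/16

y_0 = S_0(0) = a_0 = 2
y_1 = S_1(0) = a_1 = 1
y_2 = S_1(1) = -2
t_q=1/2 is in segment 0 (τ=1/2); S_0(τ)=27/16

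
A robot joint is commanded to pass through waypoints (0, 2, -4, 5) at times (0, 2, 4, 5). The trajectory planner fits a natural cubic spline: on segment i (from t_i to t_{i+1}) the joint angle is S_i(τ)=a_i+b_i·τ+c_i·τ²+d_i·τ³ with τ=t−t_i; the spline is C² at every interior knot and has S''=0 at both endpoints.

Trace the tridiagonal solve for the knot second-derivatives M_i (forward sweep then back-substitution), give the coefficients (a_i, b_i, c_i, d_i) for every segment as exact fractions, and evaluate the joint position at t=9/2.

  seg 0: a=0 b=35/11 c=0 d=-6/11
  seg 1: a=2 b=-37/11 c=-36/11 d=19/11
  seg 2: a=-4 b=47/11 c=78/11 d=-26/11
S(9/2) = -17/44

Δ: Δ0=1, Δ1=-3, Δ2=9
row 1: diag=8, rhs=-24; c'=1/4, d'=-3
row 2: denom=6−2·1/4=11/2; d'=(72−2·-3)/(11/2)=156/11
back: M2=156/11
back: M1=-3−1/4·156/11=-72/11
M: M0=0, M1=-72/11, M2=156/11, M3=0
seg 0: a=0, c=M0/2=0, d=(M1−M0)/(6·2)=-6/11, b=Δ0−h0·(2M0+M1)/6=35/11
seg 1: a=2, c=M1/2=-36/11, d=(M2−M1)/(6·2)=19/11, b=Δ1−h1·(2M1+M2)/6=-37/11
seg 2: a=-4, c=M2/2=78/11, d=(M3−M2)/(6·1)=-26/11, b=Δ2−h2·(2M2+M3)/6=47/11
t_q=9/2 → seg 2, τ=1/2; S=-4+47/11·τ+78/11·τ²+-26/11·τ³=-17/44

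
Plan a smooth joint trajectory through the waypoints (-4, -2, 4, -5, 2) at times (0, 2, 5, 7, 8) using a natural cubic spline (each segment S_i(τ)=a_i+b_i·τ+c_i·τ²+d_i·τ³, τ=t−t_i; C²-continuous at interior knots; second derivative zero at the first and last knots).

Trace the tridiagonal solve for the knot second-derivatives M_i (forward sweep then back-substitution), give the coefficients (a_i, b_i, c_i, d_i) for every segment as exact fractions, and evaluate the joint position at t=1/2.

  seg 0: a=-4 b=1/23 c=0 d=11/46
  seg 1: a=-2 b=67/23 c=33/23 d=-40/69
  seg 2: a=4 b=-95/23 c=-87/23 d=331/184
  seg 3: a=-5 b=107/46 c=645/92 d=-215/92
S(1/2) = -1453/368

Δ: Δ0=1, Δ1=2, Δ2=-9/2, Δ3=7
row 1: diag=10, rhs=6; c'=3/10, d'=3/5
row 2: denom=10−3·3/10=91/10; d'=(-39−3·3/5)/(91/10)=-408/91
row 3: denom=6−2·20/91=506/91; d'=(69−2·-408/91)/(506/91)=645/46
back: M3=645/46
back: M2=-408/91−20/91·645/46=-174/23
back: M1=3/5−3/10·-174/23=66/23
M: M0=0, M1=66/23, M2=-174/23, M3=645/46, M4=0
seg 0: a=-4, c=M0/2=0, d=(M1−M0)/(6·2)=11/46, b=Δ0−h0·(2M0+M1)/6=1/23
seg 1: a=-2, c=M1/2=33/23, d=(M2−M1)/(6·3)=-40/69, b=Δ1−h1·(2M1+M2)/6=67/23
seg 2: a=4, c=M2/2=-87/23, d=(M3−M2)/(6·2)=331/184, b=Δ2−h2·(2M2+M3)/6=-95/23
seg 3: a=-5, c=M3/2=645/92, d=(M4−M3)/(6·1)=-215/92, b=Δ3−h3·(2M3+M4)/6=107/46
t_q=1/2 → seg 0, τ=1/2; S=-4+1/23·τ+0·τ²+11/46·τ³=-1453/368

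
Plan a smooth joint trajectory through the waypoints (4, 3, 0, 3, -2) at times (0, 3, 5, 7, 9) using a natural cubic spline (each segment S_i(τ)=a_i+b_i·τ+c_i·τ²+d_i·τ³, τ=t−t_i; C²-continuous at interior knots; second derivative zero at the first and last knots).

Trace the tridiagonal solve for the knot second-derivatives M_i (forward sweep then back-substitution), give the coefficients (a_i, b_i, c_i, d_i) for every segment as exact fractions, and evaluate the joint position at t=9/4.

  seg 0: a=4 b=319/852 c=0 d=-67/852
  seg 1: a=3 b=-745/426 c=-201/284 d=709/1704
  seg 2: a=0 b=88/213 c=127/71 d=-1061/1704
  seg 3: a=3 b=41/426 c=-553/284 d=553/1704
S(9/4) = 71735/18176

Δ: Δ0=-1/3, Δ1=-3/2, Δ2=3/2, Δ3=-5/2
row 1: diag=10, rhs=-7; c'=1/5, d'=-7/10
row 2: denom=8−2·1/5=38/5; d'=(18−2·-7/10)/(38/5)=97/38
row 3: denom=8−2·5/19=142/19; d'=(-24−2·97/38)/(142/19)=-553/142
back: M3=-553/142
back: M2=97/38−5/19·-553/142=254/71
back: M1=-7/10−1/5·254/71=-201/142
M: M0=0, M1=-201/142, M2=254/71, M3=-553/142, M4=0
seg 0: a=4, c=M0/2=0, d=(M1−M0)/(6·3)=-67/852, b=Δ0−h0·(2M0+M1)/6=319/852
seg 1: a=3, c=M1/2=-201/284, d=(M2−M1)/(6·2)=709/1704, b=Δ1−h1·(2M1+M2)/6=-745/426
seg 2: a=0, c=M2/2=127/71, d=(M3−M2)/(6·2)=-1061/1704, b=Δ2−h2·(2M2+M3)/6=88/213
seg 3: a=3, c=M3/2=-553/284, d=(M4−M3)/(6·2)=553/1704, b=Δ3−h3·(2M3+M4)/6=41/426
t_q=9/4 → seg 0, τ=9/4; S=4+319/852·τ+0·τ²+-67/852·τ³=71735/18176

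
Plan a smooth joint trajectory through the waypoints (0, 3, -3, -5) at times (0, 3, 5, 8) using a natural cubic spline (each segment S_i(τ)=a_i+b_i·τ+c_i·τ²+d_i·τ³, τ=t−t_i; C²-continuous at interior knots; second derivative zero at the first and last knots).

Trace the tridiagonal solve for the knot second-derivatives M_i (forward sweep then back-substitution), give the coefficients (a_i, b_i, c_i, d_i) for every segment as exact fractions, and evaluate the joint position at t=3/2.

  seg 0: a=0 b=115/48 c=0 d=-67/432
  seg 1: a=3 b=-43/24 c=-67/48 d=19/48
  seg 2: a=-3 b=-21/8 c=47/48 d=-47/432
S(3/2) = 393/128

Δ: Δ0=1, Δ1=-3, Δ2=-2/3
row 1: diag=10, rhs=-24; c'=1/5, d'=-12/5
row 2: denom=10−2·1/5=48/5; d'=(14−2·-12/5)/(48/5)=47/24
back: M2=47/24
back: M1=-12/5−1/5·47/24=-67/24
M: M0=0, M1=-67/24, M2=47/24, M3=0
seg 0: a=0, c=M0/2=0, d=(M1−M0)/(6·3)=-67/432, b=Δ0−h0·(2M0+M1)/6=115/48
seg 1: a=3, c=M1/2=-67/48, d=(M2−M1)/(6·2)=19/48, b=Δ1−h1·(2M1+M2)/6=-43/24
seg 2: a=-3, c=M2/2=47/48, d=(M3−M2)/(6·3)=-47/432, b=Δ2−h2·(2M2+M3)/6=-21/8
t_q=3/2 → seg 0, τ=3/2; S=0+115/48·τ+0·τ²+-67/432·τ³=393/128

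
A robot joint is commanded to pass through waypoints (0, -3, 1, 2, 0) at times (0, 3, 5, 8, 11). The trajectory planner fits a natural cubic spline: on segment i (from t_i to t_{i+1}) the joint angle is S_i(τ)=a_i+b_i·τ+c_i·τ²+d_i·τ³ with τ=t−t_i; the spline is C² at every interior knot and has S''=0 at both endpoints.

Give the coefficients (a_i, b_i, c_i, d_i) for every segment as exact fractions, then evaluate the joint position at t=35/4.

  seg 0: a=0 b=-721/354 c=0 d=367/3186
  seg 1: a=-3 b=190/177 c=367/354 d=-203/708
  seg 2: a=1 b=105/59 c=-121/177 d=107/1593
  seg 3: a=2 b=-30/59 c=-14/177 d=14/1593
S(35/4) = 2979/1888

Δ: Δ0=-1, Δ1=2, Δ2=1/3, Δ3=-2/3
row 1: diag=10, rhs=18; c'=1/5, d'=9/5
row 2: denom=10−2·1/5=48/5; d'=(-10−2·9/5)/(48/5)=-17/12
row 3: denom=12−3·5/16=177/16; d'=(-6−3·-17/12)/(177/16)=-28/177
back: M3=-28/177
back: M2=-17/12−5/16·-28/177=-242/177
back: M1=9/5−1/5·-242/177=367/177
M: M0=0, M1=367/177, M2=-242/177, M3=-28/177, M4=0
seg 0: a=0, c=M0/2=0, d=(M1−M0)/(6·3)=367/3186, b=Δ0−h0·(2M0+M1)/6=-721/354
seg 1: a=-3, c=M1/2=367/354, d=(M2−M1)/(6·2)=-203/708, b=Δ1−h1·(2M1+M2)/6=190/177
seg 2: a=1, c=M2/2=-121/177, d=(M3−M2)/(6·3)=107/1593, b=Δ2−h2·(2M2+M3)/6=105/59
seg 3: a=2, c=M3/2=-14/177, d=(M4−M3)/(6·3)=14/1593, b=Δ3−h3·(2M3+M4)/6=-30/59
t_q=35/4 → seg 3, τ=3/4; S=2+-30/59·τ+-14/177·τ²+14/1593·τ³=2979/1888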